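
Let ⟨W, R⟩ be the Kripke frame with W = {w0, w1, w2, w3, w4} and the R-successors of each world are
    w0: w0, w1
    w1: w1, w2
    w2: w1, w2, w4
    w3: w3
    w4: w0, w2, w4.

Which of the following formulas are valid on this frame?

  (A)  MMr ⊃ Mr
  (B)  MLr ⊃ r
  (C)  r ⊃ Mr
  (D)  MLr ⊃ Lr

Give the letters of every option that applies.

C

R is reflexive: each world relates to itself.
R is not symmetric: w0 R w1 but not w1 R w0.
R is not transitive: w0 R w1 and w1 R w2 but not w0 R w2.
R is not euclidean: w0 R w1 and w0 R w0 but not w1 R w0.
(A) MMr ⊃ Mr (the dual of axiom 4) characterises the transitive frames. R is not transitive — not valid.
(B) MLr ⊃ r (the dual of axiom B) characterises the symmetric frames. R is not symmetric — not valid.
(C) the dual of axiom T: valid iff R is reflexive. R is reflexive — valid.
(D) MLr ⊃ Lr is the dual of axiom 5, which corresponds to the euclidean property. R is not euclidean — not valid.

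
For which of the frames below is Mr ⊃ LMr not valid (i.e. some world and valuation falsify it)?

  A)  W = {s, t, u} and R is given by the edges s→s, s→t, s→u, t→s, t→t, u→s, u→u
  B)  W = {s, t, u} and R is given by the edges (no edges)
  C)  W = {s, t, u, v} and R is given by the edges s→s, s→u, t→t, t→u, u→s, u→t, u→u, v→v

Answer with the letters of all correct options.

The schema Mr ⊃ LMr is axiom 5; it is valid on a frame iff R is euclidean.
(A) R is not euclidean (s R t and s R u but not t R u), so the schema fails here.
(B) R is euclidean (any two R-successors of the same world are R-related), so the schema is valid here.
(C) R is not euclidean (u R s and u R t but not s R t), so the schema fails here.

A, C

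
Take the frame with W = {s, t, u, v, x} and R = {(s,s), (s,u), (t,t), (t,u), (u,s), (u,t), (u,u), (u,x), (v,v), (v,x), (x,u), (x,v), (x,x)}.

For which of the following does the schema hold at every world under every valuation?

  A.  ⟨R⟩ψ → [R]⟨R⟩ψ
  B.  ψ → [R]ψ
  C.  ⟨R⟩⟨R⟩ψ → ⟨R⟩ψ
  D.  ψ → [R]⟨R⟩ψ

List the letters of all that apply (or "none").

R is symmetric: every R-edge is matched by its reverse.
R is not transitive: s R u and u R t but not s R t.
R is not euclidean: u R s and u R t but not s R t.
R is not a subset of the identity: s R u with s ≠ u.
(A) axiom 5: valid iff R is euclidean. R is not euclidean — not valid.
(B) ψ → [R]ψ is valid only on frames where every R-edge is a self-loop. Here R ⊄ identity — not valid.
(C) ⟨R⟩⟨R⟩ψ → ⟨R⟩ψ is the dual of axiom 4; it is valid on a frame exactly when R is transitive. R is not transitive, so not valid.
(D) ψ → [R]⟨R⟩ψ (axiom B) characterises the symmetric frames. R is symmetric — valid.

D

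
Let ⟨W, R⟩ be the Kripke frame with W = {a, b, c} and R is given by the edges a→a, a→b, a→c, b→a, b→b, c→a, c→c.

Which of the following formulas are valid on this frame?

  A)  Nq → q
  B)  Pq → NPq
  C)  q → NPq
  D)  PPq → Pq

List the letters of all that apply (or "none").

A, C

R is reflexive: each world relates to itself.
R is symmetric: every R-edge is matched by its reverse.
R is not transitive: b R a and a R c but not b R c.
R is not euclidean: a R b and a R c but not b R c.
(A) Nq → q is axiom T, which corresponds to reflexivity. R is reflexive — valid.
(B) Pq → NPq (axiom 5) characterises the euclidean frames. R is not euclidean — not valid.
(C) q → NPq is axiom B; it is valid on a frame exactly when R is symmetric. R is symmetric, so valid.
(D) PPq → Pq is the dual of axiom 4, which corresponds to transitivity. R is not transitive — not valid.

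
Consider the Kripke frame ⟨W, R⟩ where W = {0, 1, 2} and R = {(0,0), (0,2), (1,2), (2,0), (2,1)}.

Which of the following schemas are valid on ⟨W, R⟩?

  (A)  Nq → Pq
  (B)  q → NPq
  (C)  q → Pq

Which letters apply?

R is not reflexive: not 1 R 1.
R is symmetric: every R-edge is matched by its reverse.
R is serial: every world has an R-successor.
(A) Nq → Pq is axiom D, which corresponds to seriality. R is serial — valid.
(B) q → NPq is axiom B, which corresponds to symmetry. R is symmetric — valid.
(C) q → Pq is the dual of axiom T, which corresponds to reflexivity. R is not reflexive — not valid.

A, B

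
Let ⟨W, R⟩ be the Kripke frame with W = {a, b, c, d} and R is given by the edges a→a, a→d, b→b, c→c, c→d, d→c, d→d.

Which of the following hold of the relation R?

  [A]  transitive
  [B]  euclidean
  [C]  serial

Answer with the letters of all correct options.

(A) not transitive: a R d and d R c but not a R c.
(B) not euclidean: a R d and a R a but not d R a.
(C) serial: every world has an R-successor.

C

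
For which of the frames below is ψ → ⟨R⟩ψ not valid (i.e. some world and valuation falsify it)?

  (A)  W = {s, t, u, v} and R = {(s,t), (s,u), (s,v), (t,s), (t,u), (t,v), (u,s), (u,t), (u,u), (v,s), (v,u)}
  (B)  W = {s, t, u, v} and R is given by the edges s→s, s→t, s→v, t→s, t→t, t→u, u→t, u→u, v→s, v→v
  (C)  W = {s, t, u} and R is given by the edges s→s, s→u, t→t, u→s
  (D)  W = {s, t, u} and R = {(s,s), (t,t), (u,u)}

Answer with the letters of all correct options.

The schema ψ → ⟨R⟩ψ is the dual of axiom T; it is valid on a frame iff R is reflexive.
(A) R is not reflexive (not s R s), so the schema fails here.
(B) R is reflexive (each world relates to itself), so the schema is valid here.
(C) R is not reflexive (not u R u), so the schema fails here.
(D) R is reflexive (each world relates to itself), so the schema is valid here.

A, C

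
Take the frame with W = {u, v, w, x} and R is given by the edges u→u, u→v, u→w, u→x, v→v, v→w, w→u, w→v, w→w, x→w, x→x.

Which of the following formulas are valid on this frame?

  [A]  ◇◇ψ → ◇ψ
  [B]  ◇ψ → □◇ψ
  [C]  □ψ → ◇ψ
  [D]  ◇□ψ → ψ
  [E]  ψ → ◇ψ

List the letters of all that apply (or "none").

R is reflexive: each world relates to itself.
R is not symmetric: u R v but not v R u.
R is not transitive: v R w and w R u but not v R u.
R is not euclidean: u R v and u R u but not v R u.
R is serial: every world has an R-successor.
(A) ◇◇ψ → ◇ψ is the dual of axiom 4, which corresponds to transitivity. R is not transitive — not valid.
(B) axiom 5: valid iff R is euclidean. R is not euclidean — not valid.
(C) □ψ → ◇ψ is axiom D; it is valid on a frame exactly when R is serial. R is serial, so valid.
(D) the dual of axiom B: valid iff R is symmetric. R is not symmetric — not valid.
(E) the dual of axiom T: valid iff R is reflexive. R is reflexive — valid.

C, E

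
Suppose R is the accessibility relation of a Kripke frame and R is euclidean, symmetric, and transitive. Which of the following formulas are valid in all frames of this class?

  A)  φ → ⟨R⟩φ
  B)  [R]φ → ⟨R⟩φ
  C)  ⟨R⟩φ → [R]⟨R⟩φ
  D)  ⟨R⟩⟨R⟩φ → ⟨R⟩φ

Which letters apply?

(A) φ → ⟨R⟩φ is the dual of axiom T, which corresponds to reflexivity. Such an R need not be reflexive — not valid.
(B) [R]φ → ⟨R⟩φ (axiom D) characterises the serial frames. Such an R need not be serial — not valid.
(C) axiom 5: valid iff R is euclidean. Every such R is euclidean — valid.
(D) ⟨R⟩⟨R⟩φ → ⟨R⟩φ is the dual of axiom 4; it is valid on a frame exactly when R is transitive. Every such R is transitive, so valid.

C, D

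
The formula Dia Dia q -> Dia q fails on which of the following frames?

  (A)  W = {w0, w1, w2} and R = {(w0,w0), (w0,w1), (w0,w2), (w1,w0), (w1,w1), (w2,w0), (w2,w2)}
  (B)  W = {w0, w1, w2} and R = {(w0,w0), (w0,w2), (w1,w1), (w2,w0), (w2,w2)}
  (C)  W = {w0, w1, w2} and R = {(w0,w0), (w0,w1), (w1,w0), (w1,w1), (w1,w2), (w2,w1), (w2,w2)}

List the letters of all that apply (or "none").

A, C

The schema Dia Dia q -> Dia q is the dual of axiom 4; it is valid on a frame iff R is transitive.
(A) R is not transitive (w1 R w0 and w0 R w2 but not w1 R w2), so the schema fails here.
(B) R is transitive (R is closed under composition), so the schema is valid here.
(C) R is not transitive (w0 R w1 and w1 R w2 but not w0 R w2), so the schema fails here.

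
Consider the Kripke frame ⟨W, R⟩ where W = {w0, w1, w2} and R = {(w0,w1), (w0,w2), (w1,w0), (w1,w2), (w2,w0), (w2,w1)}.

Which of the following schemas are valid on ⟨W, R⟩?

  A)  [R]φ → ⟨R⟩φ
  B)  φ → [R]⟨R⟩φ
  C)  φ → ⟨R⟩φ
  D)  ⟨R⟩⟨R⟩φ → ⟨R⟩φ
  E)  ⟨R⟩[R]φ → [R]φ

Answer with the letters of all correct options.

A, B

R is not reflexive: not w0 R w0.
R is symmetric: every R-edge is matched by its reverse.
R is not transitive: w0 R w1 and w1 R w0 but not w0 R w0.
R is not euclidean: w0 R w1 and w0 R w1 but not w1 R w1.
R is serial: every world has an R-successor.
(A) [R]φ → ⟨R⟩φ (axiom D) characterises the serial frames. R is serial — valid.
(B) axiom B: valid iff R is symmetric. R is symmetric — valid.
(C) the dual of axiom T: valid iff R is reflexive. R is not reflexive — not valid.
(D) the dual of axiom 4: valid iff R is transitive. R is not transitive — not valid.
(E) ⟨R⟩[R]φ → [R]φ is the dual of axiom 5, which corresponds to the euclidean property. R is not euclidean — not valid.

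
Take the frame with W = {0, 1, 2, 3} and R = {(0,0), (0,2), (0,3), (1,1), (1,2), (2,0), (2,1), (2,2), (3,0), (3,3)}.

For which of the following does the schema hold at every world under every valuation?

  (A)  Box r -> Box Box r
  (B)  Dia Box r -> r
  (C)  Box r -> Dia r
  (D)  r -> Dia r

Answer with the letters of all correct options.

R is reflexive: each world relates to itself.
R is symmetric: every R-edge is matched by its reverse.
R is not transitive: 0 R 2 and 2 R 1 but not 0 R 1.
R is serial: every world has an R-successor.
(A) Box r -> Box Box r is axiom 4, which corresponds to transitivity. R is not transitive — not valid.
(B) Dia Box r -> r is the dual of axiom B, which corresponds to symmetry. R is symmetric — valid.
(C) axiom D: valid iff R is serial. R is serial — valid.
(D) the dual of axiom T: valid iff R is reflexive. R is reflexive — valid.

B, C, D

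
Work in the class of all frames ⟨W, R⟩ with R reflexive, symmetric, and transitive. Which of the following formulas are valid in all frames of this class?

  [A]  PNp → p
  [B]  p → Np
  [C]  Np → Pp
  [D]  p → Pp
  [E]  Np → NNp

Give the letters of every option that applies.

A relation that is reflexive, symmetric, and transitive is also euclidean and serial.
(A) the dual of axiom B: valid iff R is symmetric. Every such R is symmetric — valid.
(B) p → Np is valid only on frames where every R-edge is a self-loop. Such an R need not be a subset of the identity — not valid.
(C) axiom D: valid iff R is serial. Every such R is serial — valid.
(D) the dual of axiom T: valid iff R is reflexive. Every such R is reflexive — valid.
(E) Np → NNp is axiom 4; it is valid on a frame exactly when R is transitive. Every such R is transitive, so valid.

A, C, D, E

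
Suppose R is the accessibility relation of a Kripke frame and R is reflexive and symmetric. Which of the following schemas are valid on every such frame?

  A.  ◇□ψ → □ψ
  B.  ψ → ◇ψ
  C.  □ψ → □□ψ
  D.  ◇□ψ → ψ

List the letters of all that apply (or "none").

Reflexive relations are serial.
(A) ◇□ψ → □ψ is the dual of axiom 5; it is valid on a frame exactly when R is euclidean. Such an R need not be euclidean, so not valid.
(B) the dual of axiom T: valid iff R is reflexive. Every such R is reflexive — valid.
(C) □ψ → □□ψ is axiom 4, which corresponds to transitivity. Such an R need not be transitive — not valid.
(D) ◇□ψ → ψ is the dual of axiom B; it is valid on a frame exactly when R is symmetric. Every such R is symmetric, so valid.

B, D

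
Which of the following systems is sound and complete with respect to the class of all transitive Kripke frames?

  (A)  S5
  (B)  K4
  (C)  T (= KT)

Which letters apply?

(A) S5 is determined by the class of reflexive, symmetric, and transitive frames.
(B) K4 is determined by exactly this class.
(C) T (= KT) is determined by the class of reflexive frames.

B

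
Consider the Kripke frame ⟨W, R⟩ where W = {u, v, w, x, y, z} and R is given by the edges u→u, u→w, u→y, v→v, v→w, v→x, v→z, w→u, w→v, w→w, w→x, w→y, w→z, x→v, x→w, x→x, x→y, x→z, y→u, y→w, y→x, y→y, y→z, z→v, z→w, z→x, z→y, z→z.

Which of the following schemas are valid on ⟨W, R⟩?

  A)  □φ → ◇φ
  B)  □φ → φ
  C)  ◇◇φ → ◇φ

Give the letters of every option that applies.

A, B

R is reflexive: each world relates to itself.
R is not transitive: u R w and w R v but not u R v.
R is serial: every world has an R-successor.
(A) □φ → ◇φ is axiom D, which corresponds to seriality. R is serial — valid.
(B) □φ → φ is axiom T; it is valid on a frame exactly when R is reflexive. R is reflexive, so valid.
(C) ◇◇φ → ◇φ is the dual of axiom 4, which corresponds to transitivity. R is not transitive — not valid.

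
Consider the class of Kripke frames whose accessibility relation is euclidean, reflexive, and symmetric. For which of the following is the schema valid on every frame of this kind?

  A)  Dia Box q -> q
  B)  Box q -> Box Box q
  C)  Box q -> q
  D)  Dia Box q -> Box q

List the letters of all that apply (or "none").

A, B, C, D

A relation that is euclidean, reflexive, and symmetric is also serial and transitive.
(A) Dia Box q -> q (the dual of axiom B) characterises the symmetric frames. Every such R is symmetric — valid.
(B) axiom 4: valid iff R is transitive. Every such R is transitive — valid.
(C) Box q -> q is axiom T, which corresponds to reflexivity. Every such R is reflexive — valid.
(D) Dia Box q -> Box q (the dual of axiom 5) characterises the euclidean frames. Every such R is euclidean — valid.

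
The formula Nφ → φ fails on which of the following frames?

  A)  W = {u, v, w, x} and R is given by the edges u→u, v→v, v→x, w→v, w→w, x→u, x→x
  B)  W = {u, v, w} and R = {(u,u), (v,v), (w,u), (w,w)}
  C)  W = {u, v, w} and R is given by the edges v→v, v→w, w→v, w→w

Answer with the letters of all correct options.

The schema Nφ → φ is axiom T; it is valid on a frame iff R is reflexive.
(A) R is reflexive (each world relates to itself), so the schema is valid here.
(B) R is reflexive (each world relates to itself), so the schema is valid here.
(C) R is not reflexive (not u R u), so the schema fails here.

C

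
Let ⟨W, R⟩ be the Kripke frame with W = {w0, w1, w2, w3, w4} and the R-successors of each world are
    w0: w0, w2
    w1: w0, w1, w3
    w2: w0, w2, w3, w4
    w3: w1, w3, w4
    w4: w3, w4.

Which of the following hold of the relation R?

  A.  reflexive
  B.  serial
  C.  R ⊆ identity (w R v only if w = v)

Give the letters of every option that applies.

(A) reflexive: each world relates to itself.
(B) serial: every world has an R-successor.
(C) not ⊆ identity: w0 R w2 with w0 ≠ w2.

A, B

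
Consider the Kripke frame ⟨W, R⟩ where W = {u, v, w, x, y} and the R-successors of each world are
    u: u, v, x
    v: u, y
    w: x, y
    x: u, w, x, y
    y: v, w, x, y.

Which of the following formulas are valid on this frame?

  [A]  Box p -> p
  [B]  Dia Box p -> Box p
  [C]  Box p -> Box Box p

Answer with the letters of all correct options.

R is not reflexive: not v R v.
R is not transitive: u R v and v R y but not u R y.
R is not euclidean: u R v and u R x but not v R x.
(A) Box p -> p is axiom T, which corresponds to reflexivity. R is not reflexive — not valid.
(B) Dia Box p -> Box p is the dual of axiom 5, which corresponds to the euclidean property. R is not euclidean — not valid.
(C) Box p -> Box Box p is axiom 4, which corresponds to transitivity. R is not transitive — not valid.

none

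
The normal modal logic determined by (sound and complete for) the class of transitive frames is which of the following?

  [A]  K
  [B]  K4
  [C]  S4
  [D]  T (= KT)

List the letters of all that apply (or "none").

B

(A) K is determined by the class of arbitrary frames.
(B) K4 is determined by exactly this class.
(C) S4 is determined by the class of reflexive and transitive frames.
(D) T (= KT) is determined by the class of reflexive frames.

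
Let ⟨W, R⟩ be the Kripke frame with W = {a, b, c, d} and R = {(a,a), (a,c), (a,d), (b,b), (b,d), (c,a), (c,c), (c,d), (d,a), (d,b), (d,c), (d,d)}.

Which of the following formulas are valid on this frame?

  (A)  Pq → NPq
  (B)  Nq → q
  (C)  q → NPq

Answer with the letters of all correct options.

B, C

R is reflexive: each world relates to itself.
R is symmetric: every R-edge is matched by its reverse.
R is not euclidean: d R a and d R b but not a R b.
(A) Pq → NPq is axiom 5, which corresponds to the euclidean property. R is not euclidean — not valid.
(B) Nq → q is axiom T, which corresponds to reflexivity. R is reflexive — valid.
(C) q → NPq (axiom B) characterises the symmetric frames. R is symmetric — valid.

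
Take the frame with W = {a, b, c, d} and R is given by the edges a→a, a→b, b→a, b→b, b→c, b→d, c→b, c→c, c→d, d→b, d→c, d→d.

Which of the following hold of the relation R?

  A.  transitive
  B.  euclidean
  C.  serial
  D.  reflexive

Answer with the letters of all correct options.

(A) not transitive: a R b and b R c but not a R c.
(B) not euclidean: b R a and b R c but not a R c.
(C) serial: every world has an R-successor.
(D) reflexive: each world relates to itself.

C, D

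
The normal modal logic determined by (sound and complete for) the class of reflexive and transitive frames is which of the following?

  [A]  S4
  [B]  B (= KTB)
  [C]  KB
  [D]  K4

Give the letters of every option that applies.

A

(A) S4 is determined by exactly this class.
(B) B (= KTB) is determined by the class of reflexive and symmetric frames.
(C) KB is determined by the class of symmetric frames.
(D) K4 is determined by the class of transitive frames.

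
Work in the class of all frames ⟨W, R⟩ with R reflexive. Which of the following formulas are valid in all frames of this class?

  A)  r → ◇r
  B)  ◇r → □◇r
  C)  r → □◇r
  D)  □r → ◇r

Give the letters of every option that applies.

A, D

A reflexive relation is serial.
(A) the dual of axiom T: valid iff R is reflexive. Every such R is reflexive — valid.
(B) ◇r → □◇r (axiom 5) characterises the euclidean frames. Such an R need not be euclidean — not valid.
(C) r → □◇r is axiom B; it is valid on a frame exactly when R is symmetric. Such an R need not be symmetric, so not valid.
(D) □r → ◇r is axiom D; it is valid on a frame exactly when R is serial. Every such R is serial, so valid.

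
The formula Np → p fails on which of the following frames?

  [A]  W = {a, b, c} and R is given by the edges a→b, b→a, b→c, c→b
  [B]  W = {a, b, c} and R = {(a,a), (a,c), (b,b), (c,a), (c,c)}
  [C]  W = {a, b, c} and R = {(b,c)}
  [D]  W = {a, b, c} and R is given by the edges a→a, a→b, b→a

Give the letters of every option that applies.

The schema Np → p is axiom T; it is valid on a frame iff R is reflexive.
(A) R is not reflexive (not a R a), so the schema fails here.
(B) R is reflexive (each world relates to itself), so the schema is valid here.
(C) R is not reflexive (not a R a), so the schema fails here.
(D) R is not reflexive (not b R b), so the schema fails here.

A, C, D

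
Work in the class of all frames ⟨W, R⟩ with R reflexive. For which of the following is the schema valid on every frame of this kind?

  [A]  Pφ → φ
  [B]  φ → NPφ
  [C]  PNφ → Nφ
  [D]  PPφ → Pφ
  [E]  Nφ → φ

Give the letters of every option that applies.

E

A reflexive relation is serial.
(A) Pφ → φ is the converse of T; it holds exactly when R ⊆ identity. Such an R need not be a subset of the identity — not valid.
(B) φ → NPφ is axiom B, which corresponds to symmetry. Such an R need not be symmetric — not valid.
(C) PNφ → Nφ is the dual of axiom 5; it is valid on a frame exactly when R is euclidean. Such an R need not be euclidean, so not valid.
(D) PPφ → Pφ (the dual of axiom 4) characterises the transitive frames. Such an R need not be transitive — not valid.
(E) Nφ → φ (axiom T) characterises the reflexive frames. Every such R is reflexive — valid.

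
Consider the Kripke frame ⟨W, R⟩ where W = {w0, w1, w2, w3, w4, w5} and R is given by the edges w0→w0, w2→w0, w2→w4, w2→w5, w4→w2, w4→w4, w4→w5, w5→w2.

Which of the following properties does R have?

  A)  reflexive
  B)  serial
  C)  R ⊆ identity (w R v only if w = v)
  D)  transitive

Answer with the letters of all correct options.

none

(A) not reflexive: not w1 R w1.
(B) not serial: w1 has no R-successor.
(C) not ⊆ identity: w2 R w0 with w2 ≠ w0.
(D) not transitive: w2 R w4 and w4 R w2 but not w2 R w2.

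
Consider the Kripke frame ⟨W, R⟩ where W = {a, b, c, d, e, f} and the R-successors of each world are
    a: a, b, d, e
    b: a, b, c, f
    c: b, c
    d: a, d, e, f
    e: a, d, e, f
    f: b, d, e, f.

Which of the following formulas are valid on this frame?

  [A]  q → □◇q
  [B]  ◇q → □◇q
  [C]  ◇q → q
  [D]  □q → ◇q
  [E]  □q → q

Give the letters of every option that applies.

R is reflexive: each world relates to itself.
R is symmetric: every R-edge is matched by its reverse.
R is not euclidean: a R b and a R d but not b R d.
R is serial: every world has an R-successor.
R is not a subset of the identity: a R b with a ≠ b.
(A) q → □◇q is axiom B; it is valid on a frame exactly when R is symmetric. R is symmetric, so valid.
(B) ◇q → □◇q is axiom 5, which corresponds to the euclidean property. R is not euclidean — not valid.
(C) ◇q → q (the converse of T) corresponds to R being a subset of the identity. Here R ⊄ identity, so not valid.
(D) □q → ◇q is axiom D, which corresponds to seriality. R is serial — valid.
(E) □q → q is axiom T, which corresponds to reflexivity. R is reflexive — valid.

A, D, E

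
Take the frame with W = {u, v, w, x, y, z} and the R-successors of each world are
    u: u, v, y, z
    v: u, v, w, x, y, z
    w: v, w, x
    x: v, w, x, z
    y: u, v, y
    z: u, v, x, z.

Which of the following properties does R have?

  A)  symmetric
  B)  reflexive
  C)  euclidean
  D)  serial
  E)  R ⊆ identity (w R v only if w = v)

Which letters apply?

(A) symmetric: every R-edge is matched by its reverse.
(B) reflexive: each world relates to itself.
(C) not euclidean: u R y and u R z but not y R z.
(D) serial: every world has an R-successor.
(E) not ⊆ identity: u R v with u ≠ v.

A, B, D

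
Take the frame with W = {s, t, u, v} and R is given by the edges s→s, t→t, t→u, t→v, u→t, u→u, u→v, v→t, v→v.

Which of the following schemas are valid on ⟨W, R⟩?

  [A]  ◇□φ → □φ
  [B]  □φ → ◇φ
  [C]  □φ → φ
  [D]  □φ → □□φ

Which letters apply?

B, C

R is reflexive: each world relates to itself.
R is not transitive: v R t and t R u but not v R u.
R is not euclidean: t R v and t R u but not v R u.
R is serial: every world has an R-successor.
(A) the dual of axiom 5: valid iff R is euclidean. R is not euclidean — not valid.
(B) □φ → ◇φ is axiom D; it is valid on a frame exactly when R is serial. R is serial, so valid.
(C) □φ → φ (axiom T) characterises the reflexive frames. R is reflexive — valid.
(D) □φ → □□φ (axiom 4) characterises the transitive frames. R is not transitive — not valid.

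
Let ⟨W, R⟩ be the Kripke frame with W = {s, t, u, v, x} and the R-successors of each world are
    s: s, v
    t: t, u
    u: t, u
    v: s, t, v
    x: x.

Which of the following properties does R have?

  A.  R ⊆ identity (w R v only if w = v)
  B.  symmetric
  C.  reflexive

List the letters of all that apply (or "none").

(A) not ⊆ identity: s R v with s ≠ v.
(B) not symmetric: v R t but not t R v.
(C) reflexive: each world relates to itself.

C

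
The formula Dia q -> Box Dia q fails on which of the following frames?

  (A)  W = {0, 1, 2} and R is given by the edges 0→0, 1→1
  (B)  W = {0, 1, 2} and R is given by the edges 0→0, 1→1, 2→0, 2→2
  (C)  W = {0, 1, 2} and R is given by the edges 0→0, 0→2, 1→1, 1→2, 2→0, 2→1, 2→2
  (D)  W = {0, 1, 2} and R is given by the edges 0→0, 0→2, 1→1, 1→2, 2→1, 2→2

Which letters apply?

The schema Dia q -> Box Dia q is axiom 5; it is valid on a frame iff R is euclidean.
(A) R is euclidean (any two R-successors of the same world are R-related), so the schema is valid here.
(B) R is not euclidean (2 R 0 and 2 R 2 but not 0 R 2), so the schema fails here.
(C) R is not euclidean (2 R 0 and 2 R 1 but not 0 R 1), so the schema fails here.
(D) R is not euclidean (0 R 2 and 0 R 0 but not 2 R 0), so the schema fails here.

B, C, D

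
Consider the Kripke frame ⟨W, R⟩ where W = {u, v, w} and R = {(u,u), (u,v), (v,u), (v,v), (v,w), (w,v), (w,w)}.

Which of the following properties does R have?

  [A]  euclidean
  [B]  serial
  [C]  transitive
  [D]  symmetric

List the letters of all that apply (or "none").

(A) not euclidean: v R u and v R w but not u R w.
(B) serial: every world has an R-successor.
(C) not transitive: u R v and v R w but not u R w.
(D) symmetric: every R-edge is matched by its reverse.

B, D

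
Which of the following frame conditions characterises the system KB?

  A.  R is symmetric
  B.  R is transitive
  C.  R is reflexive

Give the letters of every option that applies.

A

(A) KB is sound and complete for exactly this class.
(B) this class determines K4, not KB.
(C) this class determines T (= KT), not KB.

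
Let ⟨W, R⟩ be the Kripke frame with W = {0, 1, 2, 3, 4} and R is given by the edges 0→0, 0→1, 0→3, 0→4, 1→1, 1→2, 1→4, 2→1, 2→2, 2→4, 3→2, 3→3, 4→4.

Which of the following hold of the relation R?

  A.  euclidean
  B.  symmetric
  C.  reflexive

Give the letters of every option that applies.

(A) not euclidean: 0 R 1 and 0 R 0 but not 1 R 0.
(B) not symmetric: 0 R 1 but not 1 R 0.
(C) reflexive: each world relates to itself.

C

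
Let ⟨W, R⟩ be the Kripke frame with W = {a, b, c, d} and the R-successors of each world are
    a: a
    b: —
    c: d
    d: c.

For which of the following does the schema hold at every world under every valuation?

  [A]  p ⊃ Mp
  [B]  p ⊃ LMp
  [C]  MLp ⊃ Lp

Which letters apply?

B

R is not reflexive: not b R b.
R is symmetric: every R-edge is matched by its reverse.
R is not euclidean: c R d and c R d but not d R d.
(A) the dual of axiom T: valid iff R is reflexive. R is not reflexive — not valid.
(B) p ⊃ LMp is axiom B, which corresponds to symmetry. R is symmetric — valid.
(C) MLp ⊃ Lp is the dual of axiom 5; it is valid on a frame exactly when R is euclidean. R is not euclidean, so not valid.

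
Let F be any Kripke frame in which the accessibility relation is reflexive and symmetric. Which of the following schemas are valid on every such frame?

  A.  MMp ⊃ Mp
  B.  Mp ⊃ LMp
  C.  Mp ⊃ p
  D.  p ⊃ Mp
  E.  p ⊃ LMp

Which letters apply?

Reflexive relations are serial.
(A) the dual of axiom 4: valid iff R is transitive. Such an R need not be transitive — not valid.
(B) Mp ⊃ LMp is axiom 5, which corresponds to the euclidean property. Such an R need not be euclidean — not valid.
(C) Mp ⊃ p is valid only on frames where every R-edge is a self-loop. Such an R need not be a subset of the identity — not valid.
(D) p ⊃ Mp (the dual of axiom T) characterises the reflexive frames. Every such R is reflexive — valid.
(E) p ⊃ LMp is axiom B; it is valid on a frame exactly when R is symmetric. Every such R is symmetric, so valid.

D, E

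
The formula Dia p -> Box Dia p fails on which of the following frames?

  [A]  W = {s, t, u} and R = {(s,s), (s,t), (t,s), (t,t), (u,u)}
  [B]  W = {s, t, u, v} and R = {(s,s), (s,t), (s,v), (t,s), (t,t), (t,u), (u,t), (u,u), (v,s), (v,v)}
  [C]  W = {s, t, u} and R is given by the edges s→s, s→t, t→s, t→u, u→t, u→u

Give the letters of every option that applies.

B, C

The schema Dia p -> Box Dia p is axiom 5; it is valid on a frame iff R is euclidean.
(A) R is euclidean (any two R-successors of the same world are R-related), so the schema is valid here.
(B) R is not euclidean (s R t and s R v but not t R v), so the schema fails here.
(C) R is not euclidean (t R s and t R u but not s R u), so the schema fails here.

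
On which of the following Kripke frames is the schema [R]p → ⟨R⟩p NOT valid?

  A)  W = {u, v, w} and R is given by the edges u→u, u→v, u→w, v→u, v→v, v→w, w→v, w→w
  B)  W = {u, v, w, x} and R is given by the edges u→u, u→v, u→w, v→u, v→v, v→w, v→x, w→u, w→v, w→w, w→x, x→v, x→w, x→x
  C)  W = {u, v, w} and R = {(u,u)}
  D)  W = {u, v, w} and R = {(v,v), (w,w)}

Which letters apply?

The schema [R]p → ⟨R⟩p is axiom D; it is valid on a frame iff R is serial.
(A) R is serial (every world has an R-successor), so the schema is valid here.
(B) R is serial (every world has an R-successor), so the schema is valid here.
(C) R is not serial (v has no R-successor), so the schema fails here.
(D) R is not serial (u has no R-successor), so the schema fails here.

C, D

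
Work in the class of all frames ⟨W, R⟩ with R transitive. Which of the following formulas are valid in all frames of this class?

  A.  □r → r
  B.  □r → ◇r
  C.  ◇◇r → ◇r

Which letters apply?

C

(A) □r → r is axiom T, which corresponds to reflexivity. Such an R need not be reflexive — not valid.
(B) □r → ◇r is axiom D; it is valid on a frame exactly when R is serial. Such an R need not be serial, so not valid.
(C) ◇◇r → ◇r is the dual of axiom 4; it is valid on a frame exactly when R is transitive. Every such R is transitive, so valid.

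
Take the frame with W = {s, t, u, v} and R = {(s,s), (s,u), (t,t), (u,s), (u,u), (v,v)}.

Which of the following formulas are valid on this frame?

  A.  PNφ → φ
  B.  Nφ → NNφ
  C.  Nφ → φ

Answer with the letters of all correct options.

A, B, C

R is reflexive: each world relates to itself.
R is symmetric: every R-edge is matched by its reverse.
R is transitive: R is closed under composition.
(A) the dual of axiom B: valid iff R is symmetric. R is symmetric — valid.
(B) Nφ → NNφ is axiom 4; it is valid on a frame exactly when R is transitive. R is transitive, so valid.
(C) Nφ → φ is axiom T; it is valid on a frame exactly when R is reflexive. R is reflexive, so valid.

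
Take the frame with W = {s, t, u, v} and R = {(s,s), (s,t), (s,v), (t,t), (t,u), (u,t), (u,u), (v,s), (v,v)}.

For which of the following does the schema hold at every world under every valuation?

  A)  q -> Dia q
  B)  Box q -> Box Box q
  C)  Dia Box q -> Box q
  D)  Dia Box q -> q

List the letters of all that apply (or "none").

A

R is reflexive: each world relates to itself.
R is not symmetric: s R t but not t R s.
R is not transitive: s R t and t R u but not s R u.
R is not euclidean: s R t and s R s but not t R s.
(A) the dual of axiom T: valid iff R is reflexive. R is reflexive — valid.
(B) axiom 4: valid iff R is transitive. R is not transitive — not valid.
(C) Dia Box q -> Box q (the dual of axiom 5) characterises the euclidean frames. R is not euclidean — not valid.
(D) Dia Box q -> q (the dual of axiom B) characterises the symmetric frames. R is not symmetric — not valid.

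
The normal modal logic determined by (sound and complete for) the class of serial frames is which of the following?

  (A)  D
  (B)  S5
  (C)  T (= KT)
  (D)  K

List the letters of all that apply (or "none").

A

(A) D is determined by exactly this class.
(B) S5 is determined by the class of reflexive, symmetric, and transitive frames.
(C) T (= KT) is determined by the class of reflexive frames.
(D) K is determined by the class of arbitrary frames.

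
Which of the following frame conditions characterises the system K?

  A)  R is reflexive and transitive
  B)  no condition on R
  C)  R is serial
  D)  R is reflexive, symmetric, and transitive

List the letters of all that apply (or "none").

(A) this class determines S4, not K.
(B) K is sound and complete for exactly this class.
(C) this class determines D, not K.
(D) this class determines S5, not K.

B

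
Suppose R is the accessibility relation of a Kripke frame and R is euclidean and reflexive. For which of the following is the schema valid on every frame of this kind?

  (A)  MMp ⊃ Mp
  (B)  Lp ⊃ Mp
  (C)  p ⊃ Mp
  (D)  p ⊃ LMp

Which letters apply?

A, B, C, D

A reflexive euclidean relation is also symmetric (from wRw and wRv the euclidean condition gives vRw) and hence transitive; it is an equivalence relation.
(A) MMp ⊃ Mp (the dual of axiom 4) characterises the transitive frames. Every such R is transitive — valid.
(B) axiom D: valid iff R is serial. Every such R is serial — valid.
(C) the dual of axiom T: valid iff R is reflexive. Every such R is reflexive — valid.
(D) p ⊃ LMp is axiom B, which corresponds to symmetry. Every such R is symmetric — valid.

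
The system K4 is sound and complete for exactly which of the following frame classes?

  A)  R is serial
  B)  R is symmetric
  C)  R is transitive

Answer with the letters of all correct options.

C

(A) this class determines D, not K4.
(B) this class determines KB, not K4.
(C) K4 is sound and complete for exactly this class.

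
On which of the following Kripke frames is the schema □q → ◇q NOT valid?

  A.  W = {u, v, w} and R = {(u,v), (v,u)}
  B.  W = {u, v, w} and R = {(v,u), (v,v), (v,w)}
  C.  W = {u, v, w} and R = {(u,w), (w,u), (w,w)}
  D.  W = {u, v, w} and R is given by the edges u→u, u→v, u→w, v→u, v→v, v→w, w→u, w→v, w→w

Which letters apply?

A, B, C

The schema □q → ◇q is axiom D; it is valid on a frame iff R is serial.
(A) R is not serial (w has no R-successor), so the schema fails here.
(B) R is not serial (u has no R-successor), so the schema fails here.
(C) R is not serial (v has no R-successor), so the schema fails here.
(D) R is serial (every world has an R-successor), so the schema is valid here.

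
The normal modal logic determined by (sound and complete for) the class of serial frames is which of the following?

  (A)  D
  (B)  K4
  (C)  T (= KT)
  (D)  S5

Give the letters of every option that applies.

(A) D is determined by exactly this class.
(B) K4 is determined by the class of transitive frames.
(C) T (= KT) is determined by the class of reflexive frames.
(D) S5 is determined by the class of reflexive, symmetric, and transitive frames.

A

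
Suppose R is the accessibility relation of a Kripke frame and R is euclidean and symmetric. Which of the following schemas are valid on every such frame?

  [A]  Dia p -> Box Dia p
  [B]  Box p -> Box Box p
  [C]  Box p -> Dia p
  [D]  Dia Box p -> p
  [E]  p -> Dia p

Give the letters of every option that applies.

A symmetric euclidean relation is transitive (uRv and vRw give vRu by symmetry, then uRw by the euclidean condition, applied at v).
(A) Dia p -> Box Dia p is axiom 5; it is valid on a frame exactly when R is euclidean. Every such R is euclidean, so valid.
(B) Box p -> Box Box p is axiom 4; it is valid on a frame exactly when R is transitive. Every such R is transitive, so valid.
(C) axiom D: valid iff R is serial. Such an R need not be serial — not valid.
(D) Dia Box p -> p is the dual of axiom B; it is valid on a frame exactly when R is symmetric. Every such R is symmetric, so valid.
(E) p -> Dia p is the dual of axiom T; it is valid on a frame exactly when R is reflexive. Such an R need not be reflexive, so not valid.

A, B, D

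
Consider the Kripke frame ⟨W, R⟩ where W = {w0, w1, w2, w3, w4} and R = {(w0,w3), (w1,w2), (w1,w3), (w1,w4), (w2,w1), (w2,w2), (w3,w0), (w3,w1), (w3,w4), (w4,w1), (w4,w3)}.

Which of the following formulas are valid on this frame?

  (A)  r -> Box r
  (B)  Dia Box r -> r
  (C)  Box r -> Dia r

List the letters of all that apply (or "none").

B, C

R is symmetric: every R-edge is matched by its reverse.
R is serial: every world has an R-successor.
R is not a subset of the identity: w0 R w3 with w0 ≠ w3.
(A) r -> Box r is equivalent to ◇p→p; it holds exactly when R ⊆ identity. Here R ⊄ identity — not valid.
(B) the dual of axiom B: valid iff R is symmetric. R is symmetric — valid.
(C) Box r -> Dia r is axiom D; it is valid on a frame exactly when R is serial. R is serial, so valid.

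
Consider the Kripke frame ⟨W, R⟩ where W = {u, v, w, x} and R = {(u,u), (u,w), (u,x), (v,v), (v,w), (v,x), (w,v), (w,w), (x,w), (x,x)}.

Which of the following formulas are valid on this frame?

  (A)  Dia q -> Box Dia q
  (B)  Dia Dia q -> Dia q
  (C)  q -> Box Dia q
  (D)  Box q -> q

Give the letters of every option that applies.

R is reflexive: each world relates to itself.
R is not symmetric: u R w but not w R u.
R is not transitive: u R w and w R v but not u R v.
R is not euclidean: u R w and u R u but not w R u.
(A) axiom 5: valid iff R is euclidean. R is not euclidean — not valid.
(B) Dia Dia q -> Dia q (the dual of axiom 4) characterises the transitive frames. R is not transitive — not valid.
(C) q -> Box Dia q is axiom B, which corresponds to symmetry. R is not symmetric — not valid.
(D) Box q -> q is axiom T, which corresponds to reflexivity. R is reflexive — valid.

D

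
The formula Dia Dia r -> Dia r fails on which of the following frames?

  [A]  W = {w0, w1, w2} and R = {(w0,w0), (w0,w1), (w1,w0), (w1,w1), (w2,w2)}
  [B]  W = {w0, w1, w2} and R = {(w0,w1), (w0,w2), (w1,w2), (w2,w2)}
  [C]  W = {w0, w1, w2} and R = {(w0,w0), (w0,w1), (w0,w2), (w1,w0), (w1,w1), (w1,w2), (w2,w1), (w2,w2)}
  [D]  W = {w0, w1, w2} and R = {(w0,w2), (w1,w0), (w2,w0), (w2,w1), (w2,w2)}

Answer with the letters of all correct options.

The schema Dia Dia r -> Dia r is the dual of axiom 4; it is valid on a frame iff R is transitive.
(A) R is transitive (R is closed under composition), so the schema is valid here.
(B) R is transitive (R is closed under composition), so the schema is valid here.
(C) R is not transitive (w2 R w1 and w1 R w0 but not w2 R w0), so the schema fails here.
(D) R is not transitive (w0 R w2 and w2 R w0 but not w0 R w0), so the schema fails here.

C, D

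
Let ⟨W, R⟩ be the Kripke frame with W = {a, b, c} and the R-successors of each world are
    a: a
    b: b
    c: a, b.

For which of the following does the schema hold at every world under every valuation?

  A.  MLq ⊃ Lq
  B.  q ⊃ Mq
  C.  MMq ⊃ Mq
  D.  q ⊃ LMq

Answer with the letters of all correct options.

R is not reflexive: not c R c.
R is not symmetric: c R a but not a R c.
R is transitive: R is closed under composition.
R is not euclidean: c R a and c R b but not a R b.
(A) MLq ⊃ Lq is the dual of axiom 5; it is valid on a frame exactly when R is euclidean. R is not euclidean, so not valid.
(B) the dual of axiom T: valid iff R is reflexive. R is not reflexive — not valid.
(C) MMq ⊃ Mq is the dual of axiom 4; it is valid on a frame exactly when R is transitive. R is transitive, so valid.
(D) q ⊃ LMq is axiom B; it is valid on a frame exactly when R is symmetric. R is not symmetric, so not valid.

C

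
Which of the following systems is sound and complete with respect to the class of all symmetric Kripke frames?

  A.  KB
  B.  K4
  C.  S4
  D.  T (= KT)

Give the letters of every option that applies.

(A) KB is determined by exactly this class.
(B) K4 is determined by the class of transitive frames.
(C) S4 is determined by the class of reflexive and transitive frames.
(D) T (= KT) is determined by the class of reflexive frames.

A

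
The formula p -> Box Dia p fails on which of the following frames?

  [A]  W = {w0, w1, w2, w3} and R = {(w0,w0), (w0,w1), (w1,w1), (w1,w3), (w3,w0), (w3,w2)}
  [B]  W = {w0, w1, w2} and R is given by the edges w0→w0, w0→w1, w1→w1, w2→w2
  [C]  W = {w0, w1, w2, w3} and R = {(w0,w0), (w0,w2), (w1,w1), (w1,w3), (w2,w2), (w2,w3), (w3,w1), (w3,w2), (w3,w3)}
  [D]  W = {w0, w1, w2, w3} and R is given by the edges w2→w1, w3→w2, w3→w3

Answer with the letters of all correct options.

A, B, C, D

The schema p -> Box Dia p is axiom B; it is valid on a frame iff R is symmetric.
(A) R is not symmetric (w0 R w1 but not w1 R w0), so the schema fails here.
(B) R is not symmetric (w0 R w1 but not w1 R w0), so the schema fails here.
(C) R is not symmetric (w0 R w2 but not w2 R w0), so the schema fails here.
(D) R is not symmetric (w2 R w1 but not w1 R w2), so the schema fails here.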